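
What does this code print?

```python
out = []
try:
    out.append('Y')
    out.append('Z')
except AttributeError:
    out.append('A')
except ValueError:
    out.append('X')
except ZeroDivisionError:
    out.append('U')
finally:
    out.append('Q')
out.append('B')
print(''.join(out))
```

Execution trace: 'Y' (try body) → 'Z' (try body, no exception) → 'Q' (finally) → 'B' (after the try/except). Output: YZQB

Answer: YZQB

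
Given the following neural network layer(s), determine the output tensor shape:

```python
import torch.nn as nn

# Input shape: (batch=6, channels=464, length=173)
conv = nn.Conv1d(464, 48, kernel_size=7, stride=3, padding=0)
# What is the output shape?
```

Input: (6, 464, 173) -> Output: (6, 48, 56)

Answer: (6, 48, 56)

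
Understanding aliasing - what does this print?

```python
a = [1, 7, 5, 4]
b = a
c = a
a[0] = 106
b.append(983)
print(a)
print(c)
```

Key concept: multiple aliases.
Step by step:
`a = [1, 7, 5, 4]` → a = [1, 7, 5, 4]
`b = a` → b = [1, 7, 5, 4] (same object as a)
`c = a` → c = [1, 7, 5, 4] (same object as a, b)
`a[0] = 106` → a = [106, 7, 5, 4] (same object as b, c); b = [106, 7, 5, 4] (same object as a, c); c = [106, 7, 5, 4] (same object as a, b)
`b.append(983)` → a = [106, 7, 5, 4, 983] (same object as b, c); b = [106, 7, 5, 4, 983] (same object as a, c); c = [106, 7, 5, 4, 983] (same object as a, b)
`print(a)` → prints [106, 7, 5, 4, 983]
`print(c)` → prints [106, 7, 5, 4, 983]

Answer:
[106, 7, 5, 4, 983]
[106, 7, 5, 4, 983]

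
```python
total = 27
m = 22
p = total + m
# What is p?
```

Trace:
`total = 27` → total = 27
`m = 22` → m = 22
`p = total + m` → p = 49
So p = 49

Answer: 49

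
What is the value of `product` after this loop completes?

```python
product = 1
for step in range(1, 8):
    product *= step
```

7! = 5040
`product` takes the values: 1 → 2 → 6 → 24 → 120 → 720 → 5040

Answer: 5040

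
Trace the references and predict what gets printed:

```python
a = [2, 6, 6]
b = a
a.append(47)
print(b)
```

Key concept: basic list aliasing.
Step by step:
`a = [2, 6, 6]` → a = [2, 6, 6]
`b = a` → b = [2, 6, 6] (same object as a)
`a.append(47)` → a = [2, 6, 6, 47] (same object as b); b = [2, 6, 6, 47] (same object as a)
`print(b)` → prints [2, 6, 6, 47]

Answer: [2, 6, 6, 47]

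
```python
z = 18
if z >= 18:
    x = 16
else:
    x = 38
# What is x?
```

Trace:
`z = 18` → z = 18
`if z >= 18: ...` → z >= 18 is True → x = 16
So x = 16

Answer: 16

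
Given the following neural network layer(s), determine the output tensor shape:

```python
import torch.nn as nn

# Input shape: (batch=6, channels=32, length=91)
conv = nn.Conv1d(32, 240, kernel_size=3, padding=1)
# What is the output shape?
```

Input: (6, 32, 91) -> Output: (6, 240, 91)

Answer: (6, 240, 91)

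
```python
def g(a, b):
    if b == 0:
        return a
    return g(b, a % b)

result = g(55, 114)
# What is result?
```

g(55, 114) -> g(114, 55) -> g(55, 4) -> g(4, 3) -> g(3, 1) -> g(1, 0) -> 1

Answer: 1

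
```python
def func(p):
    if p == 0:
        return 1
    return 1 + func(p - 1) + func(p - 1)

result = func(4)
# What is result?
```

func(p) = 1 + 2·func(p-1), func(0)=1. Closed form: (1+1)·2^4 - 1 = 31.

Answer: 31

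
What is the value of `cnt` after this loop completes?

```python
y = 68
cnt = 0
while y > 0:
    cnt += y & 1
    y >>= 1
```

Count set bits in 68 (binary: 0b1000100)
`cnt` takes the values: 0 → 1 → 2

Answer: 2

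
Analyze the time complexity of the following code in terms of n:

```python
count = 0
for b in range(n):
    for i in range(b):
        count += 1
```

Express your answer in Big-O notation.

Each loop level contributes: n × n. Multiplying the contributions gives O(n^2).

Answer: O(n^2)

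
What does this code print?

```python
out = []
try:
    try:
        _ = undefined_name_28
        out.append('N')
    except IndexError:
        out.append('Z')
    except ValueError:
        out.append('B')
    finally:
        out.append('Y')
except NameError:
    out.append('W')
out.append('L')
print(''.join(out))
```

Execution trace: 'Y' (finally) → 'W' (outer except NameError) → 'L' (after the try/except). Output: YWL

Answer: YWL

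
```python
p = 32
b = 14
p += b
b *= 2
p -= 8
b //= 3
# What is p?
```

Trace:
`p = 32` → p = 32
`b = 14` → b = 14
`p += b` → p = 46
`b *= 2` → b = 28
`p -= 8` → p = 38
`b //= 3` → b = 9
So p = 38

Answer: 38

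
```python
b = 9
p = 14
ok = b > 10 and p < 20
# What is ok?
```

Trace:
`b = 9` → b = 9
`p = 14` → p = 14
`ok = b > 10 and p < 20` → ok = False
So ok = False

Answer: False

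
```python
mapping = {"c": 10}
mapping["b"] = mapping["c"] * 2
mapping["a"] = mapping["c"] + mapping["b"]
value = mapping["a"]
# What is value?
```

Trace:
`mapping = {"c": 10}` → mapping = {'c': 10}
`mapping["b"] = mapping["c"] * 2` → mapping = {'c': 10, 'b': 20}
`mapping["a"] = mapping["c"] + mapping["b"]` → mapping = {'c': 10, 'b': 20, 'a': 30}
`value = mapping["a"]` → value = 30
So value = 30

Answer: 30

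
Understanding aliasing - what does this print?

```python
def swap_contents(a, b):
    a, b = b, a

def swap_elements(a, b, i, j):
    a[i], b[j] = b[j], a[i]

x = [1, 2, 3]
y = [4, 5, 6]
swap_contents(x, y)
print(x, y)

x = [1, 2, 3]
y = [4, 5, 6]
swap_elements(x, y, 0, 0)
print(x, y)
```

Key concept: parameter rebinding vs mutation.
Step by step:
`x = [1, 2, 3]` → x = [1, 2, 3]
`y = [4, 5, 6]` → y = [4, 5, 6]
`swap_contents(x, y)` → no visible change to tracked variables
`print(x, y)` → prints [1, 2, 3] [4, 5, 6]
`x = [1, 2, 3]` → x = [1, 2, 3]
`y = [4, 5, 6]` → y = [4, 5, 6]
`swap_elements(x, y, 0, 0)` → x = [4, 2, 3]; y = [1, 5, 6]
`print(x, y)` → prints [4, 2, 3] [1, 5, 6]

Answer:
[1, 2, 3] [4, 5, 6]
[4, 2, 3] [1, 5, 6]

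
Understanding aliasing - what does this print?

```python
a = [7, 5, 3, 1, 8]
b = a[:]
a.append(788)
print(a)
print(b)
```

Key concept: slice [:] creates copy.
Step by step:
`a = [7, 5, 3, 1, 8]` → a = [7, 5, 3, 1, 8]
`b = a[:]` → b = [7, 5, 3, 1, 8]
`a.append(788)` → a = [7, 5, 3, 1, 8, 788]
`print(a)` → prints [7, 5, 3, 1, 8, 788]
`print(b)` → prints [7, 5, 3, 1, 8]

Answer:
[7, 5, 3, 1, 8, 788]
[7, 5, 3, 1, 8]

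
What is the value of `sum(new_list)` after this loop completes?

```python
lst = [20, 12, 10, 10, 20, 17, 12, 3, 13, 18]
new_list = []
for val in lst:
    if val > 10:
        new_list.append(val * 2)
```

Sum of doubled values > 10
`new_list` takes the values: [] → [40] → [40, 24] → [40, 24, 40] → [40, 24, 40, 34] → [40, 24, 40, 34, 24] → [40, 24, 40, 34, 24, 26] → [40, 24, 40, 34, 24, 26, 36]
So `sum(new_list)` = 224

Answer: 224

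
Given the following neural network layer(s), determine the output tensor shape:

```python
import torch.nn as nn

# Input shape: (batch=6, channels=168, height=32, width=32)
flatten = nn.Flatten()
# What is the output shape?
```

Input: (6, 168, 32, 32) -> Output: (6, 172032)

Answer: (6, 172032)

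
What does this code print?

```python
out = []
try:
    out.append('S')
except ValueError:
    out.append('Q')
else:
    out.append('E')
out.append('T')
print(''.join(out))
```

Execution trace: 'S' (try body, no exception) → 'E' (else) → 'T' (after the try/except). Output: SET

Answer: SET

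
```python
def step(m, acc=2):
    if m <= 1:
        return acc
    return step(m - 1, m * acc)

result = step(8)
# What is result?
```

Accumulator trace (n, acc): (8, 2) -> (7, 16) -> (6, 112) -> (5, 672) -> (4, 3360) -> (3, 13440) -> (2, 40320) -> (1, 80640) -> return 80640

Answer: 80640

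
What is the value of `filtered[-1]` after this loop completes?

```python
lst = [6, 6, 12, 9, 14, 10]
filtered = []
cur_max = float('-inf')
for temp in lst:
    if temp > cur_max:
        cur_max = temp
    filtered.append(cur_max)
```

Running max ends at 14
`filtered` takes the values: [] → [6] → [6, 6] → [6, 6, 12] → [6, 6, 12, 12] → [6, 6, 12, 12, 14] → [6, 6, 12, 12, 14, 14]
So `filtered[-1]` = 14

Answer: 14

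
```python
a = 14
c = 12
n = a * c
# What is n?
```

Trace:
`a = 14` → a = 14
`c = 12` → c = 12
`n = a * c` → n = 168
So n = 168

Answer: 168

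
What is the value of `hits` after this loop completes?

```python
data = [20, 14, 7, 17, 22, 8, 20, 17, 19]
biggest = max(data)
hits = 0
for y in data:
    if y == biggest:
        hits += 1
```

Count of max value 22 in [20, 14, 7, 17, 22, 8, 20, 17, 19]
`hits` takes the values: 0 → 1

Answer: 1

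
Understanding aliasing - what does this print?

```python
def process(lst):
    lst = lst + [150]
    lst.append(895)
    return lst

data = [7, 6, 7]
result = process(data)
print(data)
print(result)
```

Key concept: rebinding parameter vs mutation.
Step by step:
`data = [7, 6, 7]` → data = [7, 6, 7]
`result = process(data)` → result = [7, 6, 7, 150, 895]
`print(data)` → prints [7, 6, 7]
`print(result)` → prints [7, 6, 7, 150, 895]

Answer:
[7, 6, 7]
[7, 6, 7, 150, 895]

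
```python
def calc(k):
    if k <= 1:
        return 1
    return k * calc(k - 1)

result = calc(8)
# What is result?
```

calc(8) = 8 * 7 * 6 * 5 * 4 * 3 * 2 * 1 = 40320

Answer: 40320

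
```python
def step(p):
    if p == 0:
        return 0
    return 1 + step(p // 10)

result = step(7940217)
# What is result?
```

Count of digits of 7940217: 7

Answer: 7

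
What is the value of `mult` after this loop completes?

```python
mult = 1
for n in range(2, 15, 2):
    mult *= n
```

Product of even numbers 2 to 14
`mult` takes the values: 1 → 2 → 8 → 48 → 384 → 3840 → 46080 → 645120

Answer: 645120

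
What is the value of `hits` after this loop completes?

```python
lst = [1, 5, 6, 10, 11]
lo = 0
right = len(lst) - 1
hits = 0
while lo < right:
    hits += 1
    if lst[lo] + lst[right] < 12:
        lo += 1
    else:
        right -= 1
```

Steps to find pair summing to 12
`hits` takes the values: 0 → 1 → 2 → 3 → 4

Answer: 4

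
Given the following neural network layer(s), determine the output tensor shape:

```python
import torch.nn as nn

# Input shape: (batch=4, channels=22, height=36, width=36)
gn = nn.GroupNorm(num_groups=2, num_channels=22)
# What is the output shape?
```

Input: (4, 22, 36, 36) -> Output: (4, 22, 36, 36)

Answer: (4, 22, 36, 36)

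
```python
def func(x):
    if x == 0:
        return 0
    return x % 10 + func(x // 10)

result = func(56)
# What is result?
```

Sum of digits of 56: 6 + 5 = 11

Answer: 11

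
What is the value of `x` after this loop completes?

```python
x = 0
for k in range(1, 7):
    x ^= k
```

XOR of 1 to 6
`x` takes the values: 0 → 1 → 3 → 0 → 4 → 1 → 7

Answer: 7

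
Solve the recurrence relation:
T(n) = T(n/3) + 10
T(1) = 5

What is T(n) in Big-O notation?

Each step divides n by 3 and adds 10. After log_3(n) steps we reach T(1)=5. So T(n) = 10·log_3(n) + 5 = O(log n).

Answer: O(log n)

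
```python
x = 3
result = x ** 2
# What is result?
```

Trace:
`x = 3` → x = 3
`result = x ** 2` → result = 9
So result = 9

Answer: 9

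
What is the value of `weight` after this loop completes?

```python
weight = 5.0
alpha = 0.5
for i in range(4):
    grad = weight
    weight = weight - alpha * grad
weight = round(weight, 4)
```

Gradient descent: w = 5.0 * (1 - 0.5)^4
`weight` takes the values: 5.0 → 2.5 → 1.25 → 0.625 → 0.3125

Answer: 0.3125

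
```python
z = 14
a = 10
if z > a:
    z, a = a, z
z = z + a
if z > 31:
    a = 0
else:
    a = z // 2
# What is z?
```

Trace:
`z = 14` → z = 14
`a = 10` → a = 10
`if z > a: ...` → z > a is True → z = 10; a = 14
`z = z + a` → z = 24
`if z > 31: ...` → z > 31 is False, take else branch → a = 12
So z = 24

Answer: 24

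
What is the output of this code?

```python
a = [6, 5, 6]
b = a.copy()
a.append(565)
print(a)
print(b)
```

Key concept: list.copy() creates independent copy.
Step by step:
`a = [6, 5, 6]` → a = [6, 5, 6]
`b = a.copy()` → b = [6, 5, 6]
`a.append(565)` → a = [6, 5, 6, 565]
`print(a)` → prints [6, 5, 6, 565]
`print(b)` → prints [6, 5, 6]

Answer:
[6, 5, 6, 565]
[6, 5, 6]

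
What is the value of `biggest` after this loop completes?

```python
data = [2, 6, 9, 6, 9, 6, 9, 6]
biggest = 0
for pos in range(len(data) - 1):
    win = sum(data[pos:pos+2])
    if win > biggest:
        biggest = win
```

Max sum of 2-element window in [2, 6, 9, 6, 9, 6, 9, 6]
`biggest` takes the values: 0 → 8 → 15

Answer: 15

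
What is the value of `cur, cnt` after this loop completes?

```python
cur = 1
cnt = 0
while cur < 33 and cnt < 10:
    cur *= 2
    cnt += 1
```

Double until >= 33 or 10 iterations
`cur, cnt` takes the values: (1, 0) → (2, 0) → (2, 1) → (4, 1) → (4, 2) → (8, 2) → (8, 3) → (16, 3) → (16, 4) → (32, 4) → (32, 5) → (64, 5) → (64, 6)

Answer: 64, 6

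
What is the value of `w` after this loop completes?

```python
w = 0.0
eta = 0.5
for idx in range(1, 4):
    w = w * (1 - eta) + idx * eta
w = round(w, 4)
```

Moving average with lr=0.5
`w` takes the values: 0.0 → 0.5 → 1.25 → 2.125

Answer: 2.125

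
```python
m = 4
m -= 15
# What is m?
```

Trace:
`m = 4` → m = 4
`m -= 15` → m = -11
So m = -11

Answer: -11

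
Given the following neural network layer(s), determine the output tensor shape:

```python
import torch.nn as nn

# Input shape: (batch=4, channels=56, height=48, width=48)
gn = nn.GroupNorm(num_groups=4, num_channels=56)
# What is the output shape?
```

Input: (4, 56, 48, 48) -> Output: (4, 56, 48, 48)

Answer: (4, 56, 48, 48)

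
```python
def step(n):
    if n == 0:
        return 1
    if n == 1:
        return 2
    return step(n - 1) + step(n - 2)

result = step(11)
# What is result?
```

Build up from base cases: step(0)=1, step(1)=2, step(2)=3, step(3)=5, step(4)=8, step(5)=13, step(6)=21, ..., step(11)=233

Answer: 233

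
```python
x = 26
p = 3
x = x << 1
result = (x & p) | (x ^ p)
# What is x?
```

Trace:
`x = 26` → x = 26
`p = 3` → p = 3
`x = x << 1` → x = 52
`result = (x & p) | (x ^ p)` → result = 55
So x = 52

Answer: 52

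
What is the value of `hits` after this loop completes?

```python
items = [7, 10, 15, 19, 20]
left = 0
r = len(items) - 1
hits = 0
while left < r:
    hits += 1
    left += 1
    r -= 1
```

Iterations until pointers meet (list length 5)
`hits` takes the values: 0 → 1 → 2

Answer: 2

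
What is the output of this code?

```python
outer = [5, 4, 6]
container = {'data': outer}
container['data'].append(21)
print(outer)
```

Key concept: dict holds reference to list.
Step by step:
`outer = [5, 4, 6]` → outer = [5, 4, 6]
`container = {'data': outer}` → container = {'data': [5, 4, 6]}
`container['data'].append(21)` → outer = [5, 4, 6, 21]; container = {'data': [5, 4, 6, 21]}
`print(outer)` → prints [5, 4, 6, 21]

Answer: [5, 4, 6, 21]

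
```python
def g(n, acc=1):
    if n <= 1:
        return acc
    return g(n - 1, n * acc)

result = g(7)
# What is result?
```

Accumulator trace (n, acc): (7, 1) -> (6, 7) -> (5, 42) -> (4, 210) -> (3, 840) -> (2, 2520) -> (1, 5040) -> return 5040

Answer: 5040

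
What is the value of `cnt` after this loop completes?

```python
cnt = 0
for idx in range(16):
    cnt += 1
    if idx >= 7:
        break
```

Loop breaks when idx reaches 7, cnt is 8
`cnt` takes the values: 0 → 1 → 2 → 3 → 4 → 5 → 6 → 7 → 8

Answer: 8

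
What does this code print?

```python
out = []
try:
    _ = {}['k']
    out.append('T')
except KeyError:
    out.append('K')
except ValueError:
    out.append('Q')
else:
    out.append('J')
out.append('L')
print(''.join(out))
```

Execution trace: 'K' (except KeyError) → 'L' (after the try/except). Output: KL

Answer: KL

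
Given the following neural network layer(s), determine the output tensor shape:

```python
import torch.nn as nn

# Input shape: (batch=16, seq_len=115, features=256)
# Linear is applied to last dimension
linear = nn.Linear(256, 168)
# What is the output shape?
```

Input: (16, 115, 256) -> Output: (16, 115, 168)

Answer: (16, 115, 168)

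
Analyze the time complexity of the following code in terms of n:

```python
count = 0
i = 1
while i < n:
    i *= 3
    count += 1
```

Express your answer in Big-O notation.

Each loop level contributes: log n. Multiplying the contributions gives O(log n).

Answer: O(log n)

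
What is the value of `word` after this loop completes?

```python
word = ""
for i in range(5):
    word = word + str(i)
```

Concatenate digits 0 to 4
`word` takes the values: "" → "0" → "01" → "012" → "0123" → "01234"

Answer: "01234"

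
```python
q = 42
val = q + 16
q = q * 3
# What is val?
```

Trace:
`q = 42` → q = 42
`val = q + 16` → val = 58
`q = q * 3` → q = 126
So val = 58

Answer: 58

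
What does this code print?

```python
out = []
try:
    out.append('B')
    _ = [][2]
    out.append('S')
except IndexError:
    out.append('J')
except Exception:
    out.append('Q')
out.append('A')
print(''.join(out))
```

Execution trace: 'B' (try body) → 'J' (except IndexError) → 'A' (after the try/except). Output: BJA

Answer: BJA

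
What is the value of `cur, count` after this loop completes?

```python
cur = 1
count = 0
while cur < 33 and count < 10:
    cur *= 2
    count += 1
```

Double until >= 33 or 10 iterations
`cur, count` takes the values: (1, 0) → (2, 0) → (2, 1) → (4, 1) → (4, 2) → (8, 2) → (8, 3) → (16, 3) → (16, 4) → (32, 4) → (32, 5) → (64, 5) → (64, 6)

Answer: 64, 6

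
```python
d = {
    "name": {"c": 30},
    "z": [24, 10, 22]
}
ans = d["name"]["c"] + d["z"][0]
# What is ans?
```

Trace:
`d = { ...` → d = {'name': {'c': 30}, 'z': [24, 10, 22]}
`ans = d["name"]["c"] + d["z"][0]` → ans = 54
So ans = 54

Answer: 54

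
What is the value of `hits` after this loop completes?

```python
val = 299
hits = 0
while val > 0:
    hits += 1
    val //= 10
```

Count digits by repeated division by 10
`hits` takes the values: 0 → 1 → 2 → 3

Answer: 3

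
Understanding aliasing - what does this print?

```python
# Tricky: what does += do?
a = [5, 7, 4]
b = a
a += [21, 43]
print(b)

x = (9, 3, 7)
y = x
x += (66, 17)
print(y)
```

Key concept: += behavior differs for mutable vs immutable.
Step by step:
`a = [5, 7, 4]` → a = [5, 7, 4]
`b = a` → b = [5, 7, 4] (same object as a)
`a += [21, 43]` → a = [5, 7, 4, 21, 43] (same object as b); b = [5, 7, 4, 21, 43] (same object as a)
`print(b)` → prints [5, 7, 4, 21, 43]
`x = (9, 3, 7)` → x = (9, 3, 7)
`y = x` → y = (9, 3, 7)
`x += (66, 17)` → x = (9, 3, 7, 66, 17)
`print(y)` → prints (9, 3, 7)

Answer:
[5, 7, 4, 21, 43]
(9, 3, 7)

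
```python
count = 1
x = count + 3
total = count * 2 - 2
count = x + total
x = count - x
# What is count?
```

Trace:
`count = 1` → count = 1
`x = count + 3` → x = 4
`total = count * 2 - 2` → total = 0
`count = x + total` → count = 4
`x = count - x` → x = 0
So count = 4

Answer: 4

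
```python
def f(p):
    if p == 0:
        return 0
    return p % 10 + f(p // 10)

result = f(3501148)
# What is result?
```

Sum of digits of 3501148: 8 + 4 + 1 + 1 + 0 + 5 + 3 = 22

Answer: 22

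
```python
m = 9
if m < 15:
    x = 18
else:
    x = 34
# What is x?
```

Trace:
`m = 9` → m = 9
`if m < 15: ...` → m < 15 is True → x = 18
So x = 18

Answer: 18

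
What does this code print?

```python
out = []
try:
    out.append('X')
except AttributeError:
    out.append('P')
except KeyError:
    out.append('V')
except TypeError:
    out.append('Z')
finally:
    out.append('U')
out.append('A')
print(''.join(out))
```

Execution trace: 'X' (try body, no exception) → 'U' (finally) → 'A' (after the try/except). Output: XUA

Answer: XUA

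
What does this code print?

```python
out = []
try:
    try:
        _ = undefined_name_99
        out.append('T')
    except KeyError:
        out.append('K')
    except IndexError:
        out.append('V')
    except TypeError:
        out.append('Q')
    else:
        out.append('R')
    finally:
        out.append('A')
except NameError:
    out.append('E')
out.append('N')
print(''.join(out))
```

Execution trace: 'A' (finally) → 'E' (outer except NameError) → 'N' (after the try/except). Output: AEN

Answer: AEN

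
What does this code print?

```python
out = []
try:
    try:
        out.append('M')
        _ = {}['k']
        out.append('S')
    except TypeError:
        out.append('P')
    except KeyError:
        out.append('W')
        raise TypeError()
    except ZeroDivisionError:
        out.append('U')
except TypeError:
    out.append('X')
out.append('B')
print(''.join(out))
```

Execution trace: 'M' (inner try body) → 'W' (inner except KeyError) → 'X' (outer except TypeError) → 'B' (after the try/except). Output: MWXB

Answer: MWXB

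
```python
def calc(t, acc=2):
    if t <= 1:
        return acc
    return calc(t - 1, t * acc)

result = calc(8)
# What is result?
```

Accumulator trace (n, acc): (8, 2) -> (7, 16) -> (6, 112) -> (5, 672) -> (4, 3360) -> (3, 13440) -> (2, 40320) -> (1, 80640) -> return 80640

Answer: 80640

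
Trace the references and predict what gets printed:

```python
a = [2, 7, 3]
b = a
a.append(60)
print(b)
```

Key concept: basic list aliasing.
Step by step:
`a = [2, 7, 3]` → a = [2, 7, 3]
`b = a` → b = [2, 7, 3] (same object as a)
`a.append(60)` → a = [2, 7, 3, 60] (same object as b); b = [2, 7, 3, 60] (same object as a)
`print(b)` → prints [2, 7, 3, 60]

Answer: [2, 7, 3, 60]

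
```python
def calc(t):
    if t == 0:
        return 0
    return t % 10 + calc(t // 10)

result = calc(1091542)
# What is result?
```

Sum of digits of 1091542: 2 + 4 + 5 + 1 + 9 + 0 + 1 = 22

Answer: 22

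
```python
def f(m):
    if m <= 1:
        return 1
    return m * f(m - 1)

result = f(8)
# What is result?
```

f(8) = 8 * 7 * 6 * 5 * 4 * 3 * 2 * 1 = 40320

Answer: 40320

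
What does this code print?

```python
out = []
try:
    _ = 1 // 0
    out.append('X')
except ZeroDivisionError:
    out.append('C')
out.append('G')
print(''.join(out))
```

Execution trace: 'C' (except ZeroDivisionError) → 'G' (after the try/except). Output: CG

Answer: CG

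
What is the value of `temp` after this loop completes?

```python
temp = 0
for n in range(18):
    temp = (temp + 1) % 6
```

Increment mod 6, 18 times = 0
`temp` takes the values: 0 → 1 → 2 → 3 → 4 → 5 → 0 → 1 → 2 → 3 → 4 → 5 → 0 → 1 → 2 → 3 → 4 → 5 → 0

Answer: 0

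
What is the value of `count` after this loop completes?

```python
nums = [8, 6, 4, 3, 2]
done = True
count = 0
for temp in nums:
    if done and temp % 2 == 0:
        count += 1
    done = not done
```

Count even values at even positions
`count` takes the values: 0 → 1 → 2 → 3

Answer: 3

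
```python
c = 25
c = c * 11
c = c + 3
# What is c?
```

Trace:
`c = 25` → c = 25
`c = c * 11` → c = 275
`c = c + 3` → c = 278
So c = 278

Answer: 278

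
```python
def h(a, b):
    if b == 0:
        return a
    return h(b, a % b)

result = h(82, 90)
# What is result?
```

h(82, 90) -> h(90, 82) -> h(82, 8) -> h(8, 2) -> h(2, 0) -> 2

Answer: 2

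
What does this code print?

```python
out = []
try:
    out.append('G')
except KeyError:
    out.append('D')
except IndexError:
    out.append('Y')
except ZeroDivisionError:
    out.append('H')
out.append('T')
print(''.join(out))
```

Execution trace: 'G' (try body, no exception) → 'T' (after the try/except). Output: GT

Answer: GT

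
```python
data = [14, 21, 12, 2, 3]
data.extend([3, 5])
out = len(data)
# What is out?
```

Trace:
`data = [14, 21, 12, 2, 3]` → data = [14, 21, 12, 2, 3]
`data.extend([3, 5])` → data = [14, 21, 12, 2, 3, 3, 5]
`out = len(data)` → out = 7
So out = 7

Answer: 7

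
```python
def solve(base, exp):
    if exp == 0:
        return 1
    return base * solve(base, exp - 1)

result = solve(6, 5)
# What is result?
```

solve(6, 5) = 6 * 6 * 6 * 6 * 6 = 7776

Answer: 7776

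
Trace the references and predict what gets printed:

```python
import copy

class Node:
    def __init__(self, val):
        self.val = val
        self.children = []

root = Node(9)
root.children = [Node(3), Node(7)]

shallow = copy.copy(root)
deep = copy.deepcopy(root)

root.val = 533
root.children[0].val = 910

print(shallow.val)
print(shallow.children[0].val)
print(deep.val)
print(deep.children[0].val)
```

Key concept: deep copy with custom objects.
Step by step:
`root = Node(9)` → root = Node(val=9, children=[])
`root.children = [Node(3), Node(7)]` → root = Node(val=9, children=[Node(val=3, children=[]), Node(val=7, children=[])])
`shallow = copy.copy(root)` → shallow = Node(val=9, children=[Node(val=3, children=[]), Node(val=7, children=[])])
`deep = copy.deepcopy(root)` → deep = Node(val=9, children=[Node(val=3, children=[]), Node(val=7, children=[])])
`root.val = 533` → root = Node(val=533, children=[Node(val=3, children=[]), Node(val=7, children=[])])
`root.children[0].val = 910` → root = Node(val=533, children=[Node(val=910, children=[]), Node(val=7, children=[])]); shallow = Node(val=9, children=[Node(val=910, children=[]), Node(val=7, children=[])])
`print(shallow.val)` → prints 9
`print(shallow.children[0].val)` → prints 910
`print(deep.val)` → prints 9
`print(deep.children[0].val)` → prints 3

Answer:
9
910
9
3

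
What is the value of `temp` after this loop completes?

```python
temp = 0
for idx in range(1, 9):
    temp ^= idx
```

XOR of 1 to 8
`temp` takes the values: 0 → 1 → 3 → 0 → 4 → 1 → 7 → 0 → 8

Answer: 8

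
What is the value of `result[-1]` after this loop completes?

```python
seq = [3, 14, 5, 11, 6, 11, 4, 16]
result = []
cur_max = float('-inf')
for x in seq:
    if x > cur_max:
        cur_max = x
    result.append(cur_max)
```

Running max ends at 16
`result` takes the values: [] → [3] → [3, 14] → [3, 14, 14] → [3, 14, 14, 14] → [3, 14, 14, 14, 14] → [3, 14, 14, 14, 14, 14] → [3, 14, 14, 14, 14, 14, 14] → [3, 14, 14, 14, 14, 14, 14, 16]
So `result[-1]` = 16

Answer: 16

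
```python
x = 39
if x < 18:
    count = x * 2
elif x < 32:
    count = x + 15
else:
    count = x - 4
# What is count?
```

Trace:
`x = 39` → x = 39
`if x < 18: ...` → x < 18 is False, x < 32 is False, take else branch → count = 35
So count = 35

Answer: 35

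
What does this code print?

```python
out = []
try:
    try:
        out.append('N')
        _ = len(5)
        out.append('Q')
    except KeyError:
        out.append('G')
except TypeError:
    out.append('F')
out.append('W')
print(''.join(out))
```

Execution trace: 'N' (try body) → 'F' (outer except TypeError) → 'W' (after the try/except). Output: NFW

Answer: NFW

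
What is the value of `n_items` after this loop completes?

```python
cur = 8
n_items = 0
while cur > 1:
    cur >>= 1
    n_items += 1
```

Count right shifts until 1
`n_items` takes the values: 0 → 1 → 2 → 3

Answer: 3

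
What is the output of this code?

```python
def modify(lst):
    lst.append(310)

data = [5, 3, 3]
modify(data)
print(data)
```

Key concept: function modifies passed list.
Step by step:
`data = [5, 3, 3]` → data = [5, 3, 3]
`modify(data)` → data = [5, 3, 3, 310]
`print(data)` → prints [5, 3, 3, 310]

Answer: [5, 3, 3, 310]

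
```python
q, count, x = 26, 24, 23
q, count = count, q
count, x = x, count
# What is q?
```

Trace:
`q, count, x = 26, 24, 23` → q = 26; count = 24; x = 23
`q, count = count, q` → q = 24; count = 26
`count, x = x, count` → count = 23; x = 26
So q = 24

Answer: 24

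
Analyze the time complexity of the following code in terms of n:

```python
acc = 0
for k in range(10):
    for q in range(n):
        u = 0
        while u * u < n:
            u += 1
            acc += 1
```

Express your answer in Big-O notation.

Each loop level contributes: 1 × n × √n. Multiplying the contributions gives O(n√n).

Answer: O(n√n)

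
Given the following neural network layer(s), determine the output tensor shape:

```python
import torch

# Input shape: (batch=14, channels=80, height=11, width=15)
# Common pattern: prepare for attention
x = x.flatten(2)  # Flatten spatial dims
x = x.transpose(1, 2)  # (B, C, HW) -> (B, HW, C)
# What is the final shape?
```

Input: (14, 80, 11, 15) -> after flatten(2): (14, 80, 165) -> Output: (14, 165, 80)

Answer: (14, 165, 80)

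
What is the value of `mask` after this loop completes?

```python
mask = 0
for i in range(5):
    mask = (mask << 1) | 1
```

Build 5 consecutive 1-bits: 0b11111
`mask` takes the values: 0 → 1 → 3 → 7 → 15 → 31

Answer: 31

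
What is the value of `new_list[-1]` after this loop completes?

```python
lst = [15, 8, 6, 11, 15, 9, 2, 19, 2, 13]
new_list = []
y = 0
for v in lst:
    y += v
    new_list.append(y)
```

Cumulative sum ends at 100
`new_list` takes the values: [] → [15] → [15, 23] → [15, 23, 29] → [15, 23, 29, 40] → [15, 23, 29, 40, 55] → [15, 23, 29, 40, 55, 64] → [15, 23, 29, 40, 55, 64, 66] → [15, 23, 29, 40, 55, 64, 66, 85] → [15, 23, 29, 40, 55, 64, 66, 85, 87] → [15, 23, 29, 40, 55, 64, 66, 85, 87, 100]
So `new_list[-1]` = 100

Answer: 100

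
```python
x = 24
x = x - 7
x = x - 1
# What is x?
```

Trace:
`x = 24` → x = 24
`x = x - 7` → x = 17
`x = x - 1` → x = 16
So x = 16

Answer: 16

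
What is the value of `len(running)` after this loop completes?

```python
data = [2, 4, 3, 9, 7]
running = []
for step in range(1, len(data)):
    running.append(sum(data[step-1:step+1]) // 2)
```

Number of 2-element averages
`running` takes the values: [] → [3] → [3, 3] → [3, 3, 6] → [3, 3, 6, 8]
So `len(running)` = 4

Answer: 4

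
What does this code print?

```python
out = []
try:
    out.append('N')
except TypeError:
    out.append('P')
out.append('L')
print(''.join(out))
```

Execution trace: 'N' (try body, no exception) → 'L' (after the try/except). Output: NL

Answer: NL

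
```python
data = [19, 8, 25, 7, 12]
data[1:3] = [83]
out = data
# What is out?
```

Trace:
`data = [19, 8, 25, 7, 12]` → data = [19, 8, 25, 7, 12]
`data[1:3] = [83]` → data = [19, 83, 7, 12]
`out = data` → out = [19, 83, 7, 12]
So out = [19, 83, 7, 12]

Answer: [19, 83, 7, 12]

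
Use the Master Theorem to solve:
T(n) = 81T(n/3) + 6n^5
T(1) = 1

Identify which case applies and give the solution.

a=81, b=3, f(n)=6n^5. log_3(81) = 4. Since c=5 > 4 and the regularity condition holds (81(n/3)^5 = (81/3^5)n^5 with 81/3^5 < 1), Case 3 applies: T(n) = Θ(f(n)) = O(n^5).

Answer: O(n^5) - Case 3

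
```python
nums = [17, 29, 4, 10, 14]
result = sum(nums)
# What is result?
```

Trace:
`nums = [17, 29, 4, 10, 14]` → nums = [17, 29, 4, 10, 14]
`result = sum(nums)` → result = 74
So result = 74

Answer: 74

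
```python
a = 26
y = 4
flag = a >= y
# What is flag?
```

Trace:
`a = 26` → a = 26
`y = 4` → y = 4
`flag = a >= y` → flag = True
So flag = True

Answer: True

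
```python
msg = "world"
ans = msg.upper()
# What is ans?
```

Trace:
`msg = "world"` → msg = 'world'
`ans = msg.upper()` → ans = 'WORLD'
So ans = 'WORLD'

Answer: 'WORLD'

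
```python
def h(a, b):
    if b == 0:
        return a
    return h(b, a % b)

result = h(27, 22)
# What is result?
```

h(27, 22) -> h(22, 5) -> h(5, 2) -> h(2, 1) -> h(1, 0) -> 1

Answer: 1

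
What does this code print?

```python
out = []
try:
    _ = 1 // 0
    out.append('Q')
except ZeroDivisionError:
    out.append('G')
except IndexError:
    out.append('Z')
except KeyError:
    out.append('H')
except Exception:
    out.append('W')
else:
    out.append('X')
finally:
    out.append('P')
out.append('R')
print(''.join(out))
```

Execution trace: 'G' (except ZeroDivisionError) → 'P' (finally) → 'R' (after the try/except). Output: GPR

Answer: GPR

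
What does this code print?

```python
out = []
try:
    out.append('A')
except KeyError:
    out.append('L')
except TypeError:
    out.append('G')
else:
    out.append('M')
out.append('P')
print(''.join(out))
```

Execution trace: 'A' (try body, no exception) → 'M' (else) → 'P' (after the try/except). Output: AMP

Answer: AMP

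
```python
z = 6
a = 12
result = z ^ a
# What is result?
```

Trace:
`z = 6` → z = 6
`a = 12` → a = 12
`result = z ^ a` → result = 10
So result = 10

Answer: 10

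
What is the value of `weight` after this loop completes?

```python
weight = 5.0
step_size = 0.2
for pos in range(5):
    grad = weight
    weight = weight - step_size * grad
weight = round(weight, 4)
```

Gradient descent: w = 5.0 * (1 - 0.2)^5
`weight` takes the values: 5.0 → 4.0 → 3.2 → 2.56 → 2.048 → 1.6384

Answer: 1.6384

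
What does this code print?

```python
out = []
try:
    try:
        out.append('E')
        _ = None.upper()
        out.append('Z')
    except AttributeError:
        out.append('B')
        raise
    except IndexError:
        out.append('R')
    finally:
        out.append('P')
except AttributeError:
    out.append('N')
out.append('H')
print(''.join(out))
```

Execution trace: 'E' (inner try body) → 'B' (inner except AttributeError) → 'P' (inner finally) → 'N' (outer except AttributeError) → 'H' (after the try/except). Output: EBPNH

Answer: EBPNH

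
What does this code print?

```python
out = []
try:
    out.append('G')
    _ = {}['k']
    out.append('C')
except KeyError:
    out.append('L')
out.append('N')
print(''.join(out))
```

Execution trace: 'G' (try body) → 'L' (except KeyError) → 'N' (after the try/except). Output: GLN

Answer: GLN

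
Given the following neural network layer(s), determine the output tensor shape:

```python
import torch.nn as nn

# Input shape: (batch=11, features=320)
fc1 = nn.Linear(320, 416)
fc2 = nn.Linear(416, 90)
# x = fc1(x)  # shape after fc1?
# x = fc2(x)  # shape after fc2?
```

Input: (11, 320) -> after fc1: (11, 416) -> Output: (11, 90)

Answer: (11, 90)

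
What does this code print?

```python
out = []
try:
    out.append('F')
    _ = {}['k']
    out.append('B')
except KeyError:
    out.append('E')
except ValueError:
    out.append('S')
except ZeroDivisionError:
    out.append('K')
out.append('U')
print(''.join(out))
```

Execution trace: 'F' (try body) → 'E' (except KeyError) → 'U' (after the try/except). Output: FEU

Answer: FEU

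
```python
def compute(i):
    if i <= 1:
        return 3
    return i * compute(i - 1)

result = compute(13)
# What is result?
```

compute(13) = 13 * 12 * 11 * 10 * 9 * 8 * 7 * 6 * 5 * 4 * 3 * 2 * 3 = 18681062400

Answer: 18681062400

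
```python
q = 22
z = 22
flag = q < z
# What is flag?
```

Trace:
`q = 22` → q = 22
`z = 22` → z = 22
`flag = q < z` → flag = False
So flag = False

Answer: False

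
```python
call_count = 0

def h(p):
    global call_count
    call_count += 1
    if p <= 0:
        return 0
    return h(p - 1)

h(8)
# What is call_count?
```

Linear recursion stepping by 1: 9 calls from p=8 down to ≤0.

Answer: 9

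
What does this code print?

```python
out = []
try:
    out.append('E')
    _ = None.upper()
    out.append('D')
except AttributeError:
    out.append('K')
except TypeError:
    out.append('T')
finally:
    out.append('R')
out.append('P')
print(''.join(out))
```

Execution trace: 'E' (try body) → 'K' (except AttributeError) → 'R' (finally) → 'P' (after the try/except). Output: EKRP

Answer: EKRP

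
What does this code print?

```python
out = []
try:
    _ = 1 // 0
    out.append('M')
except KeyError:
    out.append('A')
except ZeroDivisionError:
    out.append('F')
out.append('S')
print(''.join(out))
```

Execution trace: 'F' (except ZeroDivisionError) → 'S' (after the try/except). Output: FS

Answer: FS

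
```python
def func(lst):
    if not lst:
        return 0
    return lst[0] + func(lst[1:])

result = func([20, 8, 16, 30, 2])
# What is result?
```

20 + 8 + 16 + 30 + 2 + 0 = 76

Answer: 76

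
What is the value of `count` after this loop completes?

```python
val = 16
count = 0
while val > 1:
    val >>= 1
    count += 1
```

Count right shifts until 1
`count` takes the values: 0 → 1 → 2 → 3 → 4

Answer: 4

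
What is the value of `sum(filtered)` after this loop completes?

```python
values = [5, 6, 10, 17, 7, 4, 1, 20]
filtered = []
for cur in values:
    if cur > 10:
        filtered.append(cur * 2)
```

Sum of doubled values > 10
`filtered` takes the values: [] → [34] → [34, 40]
So `sum(filtered)` = 74

Answer: 74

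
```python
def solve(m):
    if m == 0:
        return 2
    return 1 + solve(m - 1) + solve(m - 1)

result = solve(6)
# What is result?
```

solve(m) = 1 + 2·solve(m-1), solve(0)=2. Closed form: (2+1)·2^6 - 1 = 191.

Answer: 191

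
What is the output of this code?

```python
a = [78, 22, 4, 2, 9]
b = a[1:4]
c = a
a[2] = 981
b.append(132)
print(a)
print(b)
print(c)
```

Key concept: slice vs alias.
Step by step:
`a = [78, 22, 4, 2, 9]` → a = [78, 22, 4, 2, 9]
`b = a[1:4]` → b = [22, 4, 2]
`c = a` → c = [78, 22, 4, 2, 9] (same object as a)
`a[2] = 981` → a = [78, 22, 981, 2, 9] (same object as c); c = [78, 22, 981, 2, 9] (same object as a)
`b.append(132)` → b = [22, 4, 2, 132]
`print(a)` → prints [78, 22, 981, 2, 9]
`print(b)` → prints [22, 4, 2, 132]
`print(c)` → prints [78, 22, 981, 2, 9]

Answer:
[78, 22, 981, 2, 9]
[22, 4, 2, 132]
[78, 22, 981, 2, 9]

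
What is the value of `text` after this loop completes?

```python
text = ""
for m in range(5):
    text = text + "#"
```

Repeat '#' 5 times
`text` takes the values: "" → "#" → "##" → "###" → "####" → "#####"

Answer: "#####"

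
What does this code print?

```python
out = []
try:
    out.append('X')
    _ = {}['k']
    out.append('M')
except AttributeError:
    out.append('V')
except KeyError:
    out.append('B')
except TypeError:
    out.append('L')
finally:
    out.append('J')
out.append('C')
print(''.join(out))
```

Execution trace: 'X' (try body) → 'B' (except KeyError) → 'J' (finally) → 'C' (after the try/except). Output: XBJC

Answer: XBJC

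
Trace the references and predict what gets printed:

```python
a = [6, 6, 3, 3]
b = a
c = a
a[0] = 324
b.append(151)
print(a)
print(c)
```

Key concept: multiple aliases.
Step by step:
`a = [6, 6, 3, 3]` → a = [6, 6, 3, 3]
`b = a` → b = [6, 6, 3, 3] (same object as a)
`c = a` → c = [6, 6, 3, 3] (same object as a, b)
`a[0] = 324` → a = [324, 6, 3, 3] (same object as b, c); b = [324, 6, 3, 3] (same object as a, c); c = [324, 6, 3, 3] (same object as a, b)
`b.append(151)` → a = [324, 6, 3, 3, 151] (same object as b, c); b = [324, 6, 3, 3, 151] (same object as a, c); c = [324, 6, 3, 3, 151] (same object as a, b)
`print(a)` → prints [324, 6, 3, 3, 151]
`print(c)` → prints [324, 6, 3, 3, 151]

Answer:
[324, 6, 3, 3, 151]
[324, 6, 3, 3, 151]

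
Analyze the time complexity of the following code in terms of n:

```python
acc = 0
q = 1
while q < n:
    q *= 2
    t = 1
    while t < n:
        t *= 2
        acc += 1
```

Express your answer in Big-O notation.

Each loop level contributes: log n × log n. Multiplying the contributions gives O(log² n).

Answer: O(log² n)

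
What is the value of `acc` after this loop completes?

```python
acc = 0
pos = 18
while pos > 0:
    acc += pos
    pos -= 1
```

Sum 18 down to 1
`acc` takes the values: 0 → 18 → 35 → 51 → 66 → 80 → 93 → 105 → 116 → 126 → 135 → 143 → 150 → 156 → 161 → 165 → 168 → 170 → 171

Answer: 171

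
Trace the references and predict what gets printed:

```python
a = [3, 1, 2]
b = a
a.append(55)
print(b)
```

Key concept: basic list aliasing.
Step by step:
`a = [3, 1, 2]` → a = [3, 1, 2]
`b = a` → b = [3, 1, 2] (same object as a)
`a.append(55)` → a = [3, 1, 2, 55] (same object as b); b = [3, 1, 2, 55] (same object as a)
`print(b)` → prints [3, 1, 2, 55]

Answer: [3, 1, 2, 55]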